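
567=567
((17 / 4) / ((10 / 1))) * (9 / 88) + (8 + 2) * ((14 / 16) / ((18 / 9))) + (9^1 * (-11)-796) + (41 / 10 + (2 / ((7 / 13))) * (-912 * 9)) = -154607813 / 4928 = -31373.34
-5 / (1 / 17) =-85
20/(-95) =-4/19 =-0.21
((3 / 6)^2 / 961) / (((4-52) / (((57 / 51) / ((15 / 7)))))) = -133 / 47050560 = -0.00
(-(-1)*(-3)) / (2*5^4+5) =-3 / 1255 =-0.00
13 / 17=0.76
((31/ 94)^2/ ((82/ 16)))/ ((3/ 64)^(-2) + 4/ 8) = 34596/ 742756369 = 0.00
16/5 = 3.20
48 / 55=0.87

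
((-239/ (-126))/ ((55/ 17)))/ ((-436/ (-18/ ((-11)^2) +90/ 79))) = -1068569/ 802286870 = -0.00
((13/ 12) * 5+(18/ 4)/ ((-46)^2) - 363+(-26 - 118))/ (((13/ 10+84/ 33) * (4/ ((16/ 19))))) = -350244125/ 12754719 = -27.46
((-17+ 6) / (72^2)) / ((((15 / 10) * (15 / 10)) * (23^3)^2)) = -11 / 1726690609296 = -0.00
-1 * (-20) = 20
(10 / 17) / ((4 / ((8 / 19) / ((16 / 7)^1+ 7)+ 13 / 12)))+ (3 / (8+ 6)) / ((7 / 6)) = 1726607 / 4938024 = 0.35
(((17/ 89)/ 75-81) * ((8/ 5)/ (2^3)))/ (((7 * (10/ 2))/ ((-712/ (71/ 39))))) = 181.02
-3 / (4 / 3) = -9 / 4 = -2.25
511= 511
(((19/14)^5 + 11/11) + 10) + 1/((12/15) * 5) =8526619/537824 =15.85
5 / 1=5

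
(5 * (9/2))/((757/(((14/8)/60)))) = 21/24224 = 0.00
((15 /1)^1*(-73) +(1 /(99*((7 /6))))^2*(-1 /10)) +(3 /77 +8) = -290006642 /266805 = -1086.96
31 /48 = 0.65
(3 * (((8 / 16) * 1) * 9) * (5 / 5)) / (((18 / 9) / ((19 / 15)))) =171 / 20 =8.55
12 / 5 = 2.40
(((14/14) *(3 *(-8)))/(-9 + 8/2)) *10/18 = 8/3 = 2.67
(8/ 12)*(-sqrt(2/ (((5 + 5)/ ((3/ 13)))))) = -2*sqrt(195)/ 195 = -0.14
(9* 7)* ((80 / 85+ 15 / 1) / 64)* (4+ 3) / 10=119511 / 10880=10.98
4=4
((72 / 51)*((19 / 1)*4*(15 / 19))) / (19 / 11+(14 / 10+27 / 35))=554400 / 25517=21.73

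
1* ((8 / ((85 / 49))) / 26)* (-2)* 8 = -3136 / 1105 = -2.84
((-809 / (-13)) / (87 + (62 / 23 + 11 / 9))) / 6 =55821 / 489320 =0.11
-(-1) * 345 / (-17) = -345 / 17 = -20.29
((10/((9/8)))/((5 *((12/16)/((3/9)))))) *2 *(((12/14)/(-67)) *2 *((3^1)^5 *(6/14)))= -4.21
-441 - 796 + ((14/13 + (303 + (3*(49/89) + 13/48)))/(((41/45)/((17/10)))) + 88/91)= -7067095227/10625888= -665.08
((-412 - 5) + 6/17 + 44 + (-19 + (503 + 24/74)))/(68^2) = 70245/2908496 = 0.02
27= 27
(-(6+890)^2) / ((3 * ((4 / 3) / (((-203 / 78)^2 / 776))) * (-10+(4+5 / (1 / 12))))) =-129231424 / 3983499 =-32.44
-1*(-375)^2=-140625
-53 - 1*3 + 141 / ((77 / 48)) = 2456 / 77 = 31.90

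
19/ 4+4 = 35/ 4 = 8.75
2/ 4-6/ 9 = -1/ 6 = -0.17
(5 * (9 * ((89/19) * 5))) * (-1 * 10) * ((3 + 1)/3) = -267000/19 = -14052.63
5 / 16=0.31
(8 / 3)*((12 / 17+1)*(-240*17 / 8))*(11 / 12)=-6380 / 3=-2126.67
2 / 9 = 0.22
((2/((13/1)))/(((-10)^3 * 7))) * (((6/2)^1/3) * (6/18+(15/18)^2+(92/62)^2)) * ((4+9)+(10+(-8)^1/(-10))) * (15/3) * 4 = -1899461/56218500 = -0.03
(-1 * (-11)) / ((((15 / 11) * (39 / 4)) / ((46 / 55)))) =2024 / 2925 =0.69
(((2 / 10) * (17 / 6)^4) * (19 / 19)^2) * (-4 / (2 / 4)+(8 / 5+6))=-83521 / 16200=-5.16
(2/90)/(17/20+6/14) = 28/1611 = 0.02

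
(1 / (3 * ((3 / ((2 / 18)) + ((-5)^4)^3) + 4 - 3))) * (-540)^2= 0.00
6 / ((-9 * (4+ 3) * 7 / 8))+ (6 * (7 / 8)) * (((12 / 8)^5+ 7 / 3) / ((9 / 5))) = 1628251 / 56448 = 28.85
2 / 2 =1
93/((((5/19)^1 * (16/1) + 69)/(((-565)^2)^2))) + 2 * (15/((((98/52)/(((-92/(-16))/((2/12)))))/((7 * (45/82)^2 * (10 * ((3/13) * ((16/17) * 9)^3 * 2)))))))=10410072487986348290625/80415477961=129453592168.35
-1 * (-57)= 57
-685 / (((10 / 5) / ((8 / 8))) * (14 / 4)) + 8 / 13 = -8849 / 91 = -97.24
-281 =-281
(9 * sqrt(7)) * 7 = 166.68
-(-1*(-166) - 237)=71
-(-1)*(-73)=-73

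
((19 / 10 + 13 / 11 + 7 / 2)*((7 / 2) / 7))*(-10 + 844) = 150954 / 55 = 2744.62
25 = 25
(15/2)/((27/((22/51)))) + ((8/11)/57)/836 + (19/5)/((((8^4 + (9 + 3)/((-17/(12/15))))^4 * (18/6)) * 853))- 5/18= -39665562888886454749849279974257/251148313708301159352451837919232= -0.16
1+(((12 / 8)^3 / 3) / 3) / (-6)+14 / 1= 239 / 16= 14.94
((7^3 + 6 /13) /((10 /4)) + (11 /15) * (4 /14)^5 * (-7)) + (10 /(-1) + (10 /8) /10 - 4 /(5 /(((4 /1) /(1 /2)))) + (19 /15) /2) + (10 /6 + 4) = 477183751 /3745560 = 127.40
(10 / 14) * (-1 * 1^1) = -5 / 7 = -0.71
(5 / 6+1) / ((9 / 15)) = 3.06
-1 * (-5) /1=5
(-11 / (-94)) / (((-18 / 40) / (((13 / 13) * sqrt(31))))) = -1.45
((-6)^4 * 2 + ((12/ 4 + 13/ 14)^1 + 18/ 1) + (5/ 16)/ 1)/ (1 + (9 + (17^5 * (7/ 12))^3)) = 31621860/ 6872677746675067839953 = 0.00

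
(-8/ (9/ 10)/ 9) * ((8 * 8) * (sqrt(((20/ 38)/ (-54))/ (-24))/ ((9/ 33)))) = -14080 * sqrt(190)/ 41553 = -4.67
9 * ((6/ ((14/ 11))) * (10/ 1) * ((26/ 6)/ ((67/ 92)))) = 1184040/ 469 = 2524.61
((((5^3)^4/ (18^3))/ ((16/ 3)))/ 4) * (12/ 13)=244140625/ 134784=1811.35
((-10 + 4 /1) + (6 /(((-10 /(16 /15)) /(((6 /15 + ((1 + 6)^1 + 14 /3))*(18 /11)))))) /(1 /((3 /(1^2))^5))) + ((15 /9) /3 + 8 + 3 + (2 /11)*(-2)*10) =-37977562 /12375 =-3068.89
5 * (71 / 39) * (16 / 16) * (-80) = -28400 / 39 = -728.21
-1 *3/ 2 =-3/ 2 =-1.50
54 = 54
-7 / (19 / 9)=-63 / 19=-3.32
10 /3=3.33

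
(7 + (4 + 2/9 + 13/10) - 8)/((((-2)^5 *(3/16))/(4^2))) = -1628/135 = -12.06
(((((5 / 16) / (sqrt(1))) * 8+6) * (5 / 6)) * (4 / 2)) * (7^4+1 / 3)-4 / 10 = 1530832 / 45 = 34018.49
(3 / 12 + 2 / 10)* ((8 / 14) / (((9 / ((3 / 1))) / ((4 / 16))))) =3 / 140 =0.02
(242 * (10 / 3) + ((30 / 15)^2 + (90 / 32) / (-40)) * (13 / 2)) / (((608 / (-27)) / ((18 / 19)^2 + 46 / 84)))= -42012392421 / 786644992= -53.41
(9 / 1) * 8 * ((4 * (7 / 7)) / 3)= 96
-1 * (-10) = 10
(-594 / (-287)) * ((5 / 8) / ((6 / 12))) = 1485 / 574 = 2.59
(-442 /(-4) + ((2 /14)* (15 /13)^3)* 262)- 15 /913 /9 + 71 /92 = 654027294857 /3875323452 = 168.77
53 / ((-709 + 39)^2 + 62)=53 / 448962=0.00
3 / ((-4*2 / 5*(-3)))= 5 / 8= 0.62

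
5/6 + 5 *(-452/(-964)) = 4595/1446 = 3.18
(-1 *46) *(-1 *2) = 92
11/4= 2.75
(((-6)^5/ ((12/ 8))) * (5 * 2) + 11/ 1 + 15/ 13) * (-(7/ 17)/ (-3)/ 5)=-4716334/ 3315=-1422.73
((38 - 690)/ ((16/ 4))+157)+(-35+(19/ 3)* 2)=-85/ 3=-28.33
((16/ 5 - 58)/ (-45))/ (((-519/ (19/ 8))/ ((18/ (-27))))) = 2603/ 700650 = 0.00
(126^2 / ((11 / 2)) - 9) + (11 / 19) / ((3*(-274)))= 494356433 / 171798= 2877.54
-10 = -10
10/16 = 5/8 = 0.62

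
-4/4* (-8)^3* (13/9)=6656/9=739.56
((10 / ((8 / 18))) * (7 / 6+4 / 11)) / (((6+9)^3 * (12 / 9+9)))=0.00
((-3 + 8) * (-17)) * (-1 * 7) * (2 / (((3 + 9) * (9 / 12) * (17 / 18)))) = 140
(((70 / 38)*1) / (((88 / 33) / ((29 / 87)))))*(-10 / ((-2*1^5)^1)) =175 / 152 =1.15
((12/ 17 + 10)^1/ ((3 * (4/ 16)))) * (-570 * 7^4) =-332106320/ 17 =-19535665.88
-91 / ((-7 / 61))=793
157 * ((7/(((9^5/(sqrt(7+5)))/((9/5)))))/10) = 1099 * sqrt(3)/164025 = 0.01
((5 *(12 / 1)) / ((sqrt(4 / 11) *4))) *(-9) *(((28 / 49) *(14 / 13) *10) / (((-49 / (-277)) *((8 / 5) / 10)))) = -9348750 *sqrt(11) / 637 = -48675.50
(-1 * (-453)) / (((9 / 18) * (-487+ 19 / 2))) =-1812 / 955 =-1.90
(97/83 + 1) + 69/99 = 7849/2739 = 2.87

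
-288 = -288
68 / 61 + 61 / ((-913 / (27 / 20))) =1141213 / 1113860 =1.02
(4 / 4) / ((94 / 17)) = 17 / 94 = 0.18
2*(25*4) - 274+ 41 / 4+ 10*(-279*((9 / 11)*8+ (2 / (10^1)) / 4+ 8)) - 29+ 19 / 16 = -40812.88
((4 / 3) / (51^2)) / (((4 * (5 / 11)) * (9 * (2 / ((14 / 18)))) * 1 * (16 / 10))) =77 / 10112688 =0.00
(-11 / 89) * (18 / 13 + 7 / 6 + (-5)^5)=2679061 / 6942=385.92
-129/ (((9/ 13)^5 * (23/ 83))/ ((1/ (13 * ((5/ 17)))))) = -1732881553/ 2263545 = -765.56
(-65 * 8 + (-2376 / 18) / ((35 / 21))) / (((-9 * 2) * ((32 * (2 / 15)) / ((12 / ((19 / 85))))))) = 63665 / 152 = 418.85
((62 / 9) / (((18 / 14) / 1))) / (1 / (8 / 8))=434 / 81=5.36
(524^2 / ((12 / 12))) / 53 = 274576 / 53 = 5180.68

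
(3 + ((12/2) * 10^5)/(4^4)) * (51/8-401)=-29634759/32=-926086.22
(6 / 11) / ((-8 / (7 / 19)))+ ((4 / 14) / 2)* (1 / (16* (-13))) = -7853 / 304304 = -0.03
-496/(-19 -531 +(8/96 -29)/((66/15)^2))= 0.90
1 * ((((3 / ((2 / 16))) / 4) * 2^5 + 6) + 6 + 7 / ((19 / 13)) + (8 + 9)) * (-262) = -1123980 / 19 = -59156.84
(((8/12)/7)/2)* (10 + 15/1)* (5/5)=25/21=1.19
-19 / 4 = -4.75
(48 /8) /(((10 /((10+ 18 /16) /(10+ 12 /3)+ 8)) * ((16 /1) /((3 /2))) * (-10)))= -1773 /35840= -0.05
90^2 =8100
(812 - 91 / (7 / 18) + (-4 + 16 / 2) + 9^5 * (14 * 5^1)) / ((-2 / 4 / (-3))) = 24804072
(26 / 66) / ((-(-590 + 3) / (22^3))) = 12584 / 1761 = 7.15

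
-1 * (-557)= 557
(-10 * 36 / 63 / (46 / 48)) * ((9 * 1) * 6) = -51840 / 161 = -321.99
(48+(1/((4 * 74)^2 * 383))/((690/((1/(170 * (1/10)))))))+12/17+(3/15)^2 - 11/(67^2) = 25331855394268381/519697821782400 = 48.74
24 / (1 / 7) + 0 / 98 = 168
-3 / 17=-0.18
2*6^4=2592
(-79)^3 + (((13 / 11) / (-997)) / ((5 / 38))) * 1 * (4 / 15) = -405536905451 / 822525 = -493039.00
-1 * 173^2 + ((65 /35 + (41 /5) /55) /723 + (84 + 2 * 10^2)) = -29645.00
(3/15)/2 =0.10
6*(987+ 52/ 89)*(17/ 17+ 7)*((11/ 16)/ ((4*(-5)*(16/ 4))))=-580107/ 1424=-407.38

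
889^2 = 790321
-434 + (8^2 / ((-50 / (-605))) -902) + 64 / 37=-103576 / 185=-559.87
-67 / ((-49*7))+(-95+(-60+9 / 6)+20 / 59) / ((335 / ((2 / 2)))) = -3550529 / 13558790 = -0.26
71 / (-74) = -71 / 74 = -0.96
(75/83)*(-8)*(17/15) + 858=70534/83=849.81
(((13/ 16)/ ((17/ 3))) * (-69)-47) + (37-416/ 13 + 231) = 48717/ 272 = 179.11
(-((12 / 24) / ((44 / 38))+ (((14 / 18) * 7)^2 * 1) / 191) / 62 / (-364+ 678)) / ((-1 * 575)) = 399593 / 7620092528400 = 0.00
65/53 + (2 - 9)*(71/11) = -25626/583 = -43.96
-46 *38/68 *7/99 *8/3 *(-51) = 24472/99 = 247.19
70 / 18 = 35 / 9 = 3.89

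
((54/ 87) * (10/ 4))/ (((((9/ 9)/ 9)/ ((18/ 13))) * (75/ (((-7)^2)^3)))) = 57177414/ 1885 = 30332.85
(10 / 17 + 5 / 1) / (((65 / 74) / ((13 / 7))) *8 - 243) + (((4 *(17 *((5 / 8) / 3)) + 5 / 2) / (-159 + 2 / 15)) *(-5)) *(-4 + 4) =-3515 / 150467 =-0.02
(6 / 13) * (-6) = -36 / 13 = -2.77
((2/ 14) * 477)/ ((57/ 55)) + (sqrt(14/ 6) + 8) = sqrt(21)/ 3 + 9809/ 133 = 75.28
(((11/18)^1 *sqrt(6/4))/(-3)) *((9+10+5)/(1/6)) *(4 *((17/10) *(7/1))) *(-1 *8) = 83776 *sqrt(6)/15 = 13680.56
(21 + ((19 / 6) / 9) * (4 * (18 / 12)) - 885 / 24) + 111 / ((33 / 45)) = 108979 / 792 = 137.60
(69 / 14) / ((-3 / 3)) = -69 / 14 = -4.93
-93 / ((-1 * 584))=93 / 584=0.16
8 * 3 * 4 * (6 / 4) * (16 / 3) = 768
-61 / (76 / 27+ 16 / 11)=-18117 / 1268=-14.29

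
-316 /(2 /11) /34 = -869 /17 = -51.12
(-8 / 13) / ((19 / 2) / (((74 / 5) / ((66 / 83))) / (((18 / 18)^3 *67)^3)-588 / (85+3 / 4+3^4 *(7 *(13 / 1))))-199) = 266579443024 / 138434744220851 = 0.00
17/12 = 1.42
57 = 57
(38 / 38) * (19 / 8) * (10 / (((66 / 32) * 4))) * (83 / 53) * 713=5622005 / 1749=3214.41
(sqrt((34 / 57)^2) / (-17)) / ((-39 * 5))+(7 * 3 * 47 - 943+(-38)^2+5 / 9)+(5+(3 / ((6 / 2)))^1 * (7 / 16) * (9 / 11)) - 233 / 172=41850519617 / 28039440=1492.56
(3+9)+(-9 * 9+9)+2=-58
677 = 677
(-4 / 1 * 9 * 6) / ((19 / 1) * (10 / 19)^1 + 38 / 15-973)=3240 / 14407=0.22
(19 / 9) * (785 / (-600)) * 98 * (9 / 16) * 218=-33192.09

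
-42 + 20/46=-41.57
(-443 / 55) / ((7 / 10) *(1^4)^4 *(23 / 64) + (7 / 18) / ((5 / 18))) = -56704 / 11627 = -4.88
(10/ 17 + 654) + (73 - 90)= 10839/ 17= 637.59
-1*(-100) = 100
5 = 5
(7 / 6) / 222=7 / 1332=0.01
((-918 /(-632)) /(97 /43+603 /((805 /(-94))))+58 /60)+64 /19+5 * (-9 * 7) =-310.69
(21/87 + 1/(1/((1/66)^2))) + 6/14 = 592619/884268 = 0.67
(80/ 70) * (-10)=-80/ 7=-11.43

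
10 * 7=70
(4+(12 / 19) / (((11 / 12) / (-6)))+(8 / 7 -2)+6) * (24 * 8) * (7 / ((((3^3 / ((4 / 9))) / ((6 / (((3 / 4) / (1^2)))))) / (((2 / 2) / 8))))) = 1875968 / 16929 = 110.81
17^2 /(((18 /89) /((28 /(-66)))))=-180047 /297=-606.22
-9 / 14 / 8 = -9 / 112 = -0.08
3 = 3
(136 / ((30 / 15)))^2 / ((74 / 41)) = 94792 / 37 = 2561.95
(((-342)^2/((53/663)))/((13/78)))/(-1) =-465282792/53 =-8778920.60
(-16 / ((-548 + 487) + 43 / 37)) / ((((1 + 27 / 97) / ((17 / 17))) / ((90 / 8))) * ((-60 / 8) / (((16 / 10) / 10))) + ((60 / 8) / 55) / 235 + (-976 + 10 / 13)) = -1929733520 / 7076621045259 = -0.00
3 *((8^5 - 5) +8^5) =196593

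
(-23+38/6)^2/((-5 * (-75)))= 20/27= 0.74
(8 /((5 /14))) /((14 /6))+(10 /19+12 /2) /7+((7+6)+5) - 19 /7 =17169 /665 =25.82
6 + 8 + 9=23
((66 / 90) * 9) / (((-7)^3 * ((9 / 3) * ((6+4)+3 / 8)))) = -88 / 142345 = -0.00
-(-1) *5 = 5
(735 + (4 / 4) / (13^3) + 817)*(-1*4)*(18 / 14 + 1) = -218223680 / 15379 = -14189.72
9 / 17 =0.53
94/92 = 47/46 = 1.02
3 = 3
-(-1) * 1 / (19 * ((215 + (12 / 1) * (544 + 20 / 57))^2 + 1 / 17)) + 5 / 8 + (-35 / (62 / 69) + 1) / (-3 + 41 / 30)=826626212518367 / 34643864510136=23.86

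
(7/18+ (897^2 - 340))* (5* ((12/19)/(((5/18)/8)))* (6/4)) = 109719276.63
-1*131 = -131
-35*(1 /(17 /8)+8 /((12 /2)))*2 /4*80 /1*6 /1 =-257600 /17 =-15152.94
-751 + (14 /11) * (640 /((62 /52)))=-23131 /341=-67.83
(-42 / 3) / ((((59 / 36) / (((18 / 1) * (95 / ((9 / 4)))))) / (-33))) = 12640320 / 59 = 214242.71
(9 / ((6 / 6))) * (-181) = -1629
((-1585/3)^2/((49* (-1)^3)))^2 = 6311274450625/194481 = 32451881.94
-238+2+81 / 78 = -6109 / 26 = -234.96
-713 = -713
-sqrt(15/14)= -sqrt(210)/14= -1.04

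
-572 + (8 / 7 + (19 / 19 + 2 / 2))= -568.86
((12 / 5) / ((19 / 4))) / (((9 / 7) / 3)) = 112 / 95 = 1.18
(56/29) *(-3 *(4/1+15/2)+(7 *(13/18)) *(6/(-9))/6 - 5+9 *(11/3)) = -32032/2349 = -13.64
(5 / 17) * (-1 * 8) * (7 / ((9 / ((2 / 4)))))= -140 / 153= -0.92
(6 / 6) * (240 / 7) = 240 / 7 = 34.29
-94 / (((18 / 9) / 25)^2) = -29375 / 2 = -14687.50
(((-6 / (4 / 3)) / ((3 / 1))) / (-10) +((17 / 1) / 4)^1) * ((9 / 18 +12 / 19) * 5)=473 / 19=24.89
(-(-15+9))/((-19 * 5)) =-6/95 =-0.06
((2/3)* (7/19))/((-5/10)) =-28/57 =-0.49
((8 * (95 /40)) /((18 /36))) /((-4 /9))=-171 /2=-85.50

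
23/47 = 0.49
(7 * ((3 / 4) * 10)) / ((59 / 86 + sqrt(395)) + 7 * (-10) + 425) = 138109335 / 932765501 - 388290 * sqrt(395) / 932765501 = 0.14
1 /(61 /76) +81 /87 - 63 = -107596 /1769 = -60.82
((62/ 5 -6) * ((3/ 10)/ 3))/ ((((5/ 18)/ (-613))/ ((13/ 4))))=-573768/ 125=-4590.14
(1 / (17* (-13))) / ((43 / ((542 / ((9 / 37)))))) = -20054 / 85527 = -0.23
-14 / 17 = -0.82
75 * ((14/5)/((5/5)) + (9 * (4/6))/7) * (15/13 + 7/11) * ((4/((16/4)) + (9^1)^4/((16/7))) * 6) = 8468213760/1001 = 8459754.01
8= 8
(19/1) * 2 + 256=294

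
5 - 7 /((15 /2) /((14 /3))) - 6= -241 /45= -5.36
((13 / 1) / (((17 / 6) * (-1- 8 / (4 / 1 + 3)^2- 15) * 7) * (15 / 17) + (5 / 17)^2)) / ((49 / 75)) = -56355 / 800863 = -0.07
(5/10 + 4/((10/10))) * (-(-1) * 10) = 45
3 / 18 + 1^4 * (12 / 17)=89 / 102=0.87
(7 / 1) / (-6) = -7 / 6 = -1.17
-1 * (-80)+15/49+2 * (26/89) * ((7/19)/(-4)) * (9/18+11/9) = 119635301/1491462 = 80.21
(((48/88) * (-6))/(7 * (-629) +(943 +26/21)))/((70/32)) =864/1997435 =0.00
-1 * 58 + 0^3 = -58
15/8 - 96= -753/8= -94.12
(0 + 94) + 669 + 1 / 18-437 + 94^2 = 164917 / 18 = 9162.06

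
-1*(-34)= 34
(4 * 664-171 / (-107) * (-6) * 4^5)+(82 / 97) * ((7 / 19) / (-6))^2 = -483086473229 / 67442742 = -7162.91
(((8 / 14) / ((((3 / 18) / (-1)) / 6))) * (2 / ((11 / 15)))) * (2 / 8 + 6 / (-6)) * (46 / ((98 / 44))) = 298080 / 343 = 869.04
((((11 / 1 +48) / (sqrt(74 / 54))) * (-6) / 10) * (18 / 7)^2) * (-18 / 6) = 516132 * sqrt(111) / 9065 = 599.87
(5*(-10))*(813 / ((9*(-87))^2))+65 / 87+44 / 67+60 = 839853277 / 13692321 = 61.34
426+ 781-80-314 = 813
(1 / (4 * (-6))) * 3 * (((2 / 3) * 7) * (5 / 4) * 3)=-35 / 16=-2.19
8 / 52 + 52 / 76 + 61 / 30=21277 / 7410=2.87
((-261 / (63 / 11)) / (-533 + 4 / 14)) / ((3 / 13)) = 377 / 1017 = 0.37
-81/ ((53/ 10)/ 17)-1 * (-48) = -11226/ 53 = -211.81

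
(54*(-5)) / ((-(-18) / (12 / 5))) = -36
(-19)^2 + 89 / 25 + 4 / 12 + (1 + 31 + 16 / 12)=29867 / 75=398.23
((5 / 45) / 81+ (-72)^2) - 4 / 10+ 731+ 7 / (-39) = 280254881 / 47385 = 5914.42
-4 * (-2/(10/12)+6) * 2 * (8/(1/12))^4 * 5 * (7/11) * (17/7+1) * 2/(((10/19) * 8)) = -697143656448/55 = -12675339208.15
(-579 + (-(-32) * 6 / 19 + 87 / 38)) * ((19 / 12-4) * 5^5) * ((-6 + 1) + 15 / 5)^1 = -650415625 / 76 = -8558100.33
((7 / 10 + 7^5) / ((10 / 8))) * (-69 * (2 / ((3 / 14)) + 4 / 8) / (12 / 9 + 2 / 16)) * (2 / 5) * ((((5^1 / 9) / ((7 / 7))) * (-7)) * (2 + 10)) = 14597151296 / 125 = 116777210.37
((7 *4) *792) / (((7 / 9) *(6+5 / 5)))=28512 / 7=4073.14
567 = 567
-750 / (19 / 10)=-7500 / 19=-394.74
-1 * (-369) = 369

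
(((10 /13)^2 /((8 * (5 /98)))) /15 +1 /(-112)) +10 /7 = 1.52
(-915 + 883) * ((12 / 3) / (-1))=128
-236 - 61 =-297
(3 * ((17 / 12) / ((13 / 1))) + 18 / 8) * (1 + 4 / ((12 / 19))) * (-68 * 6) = -100232 / 13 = -7710.15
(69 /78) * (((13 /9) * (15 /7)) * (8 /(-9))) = -460 /189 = -2.43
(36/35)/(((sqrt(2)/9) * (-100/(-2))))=81 * sqrt(2)/875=0.13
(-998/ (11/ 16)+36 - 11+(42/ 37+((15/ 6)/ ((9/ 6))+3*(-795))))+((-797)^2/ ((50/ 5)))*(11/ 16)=7787398159/ 195360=39861.78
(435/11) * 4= 1740/11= 158.18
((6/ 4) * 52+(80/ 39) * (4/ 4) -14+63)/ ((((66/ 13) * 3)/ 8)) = 20132/ 297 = 67.78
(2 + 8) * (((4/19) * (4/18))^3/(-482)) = -2560/1205050851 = -0.00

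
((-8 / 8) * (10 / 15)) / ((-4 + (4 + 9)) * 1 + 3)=-1 / 18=-0.06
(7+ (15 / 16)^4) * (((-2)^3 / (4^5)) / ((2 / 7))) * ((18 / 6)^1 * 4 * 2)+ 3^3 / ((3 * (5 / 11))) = 154133463 / 10485760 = 14.70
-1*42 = -42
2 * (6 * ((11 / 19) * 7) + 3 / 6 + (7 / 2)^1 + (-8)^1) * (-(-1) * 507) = 391404 / 19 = 20600.21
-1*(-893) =893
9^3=729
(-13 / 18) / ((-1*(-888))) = -13 / 15984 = -0.00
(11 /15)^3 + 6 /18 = 2456 /3375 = 0.73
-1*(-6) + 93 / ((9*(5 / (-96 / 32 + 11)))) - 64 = -622 / 15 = -41.47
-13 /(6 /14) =-30.33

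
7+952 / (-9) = -889 / 9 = -98.78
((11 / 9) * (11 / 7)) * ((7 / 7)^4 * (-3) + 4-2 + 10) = 121 / 7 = 17.29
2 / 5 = 0.40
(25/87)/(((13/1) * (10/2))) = 5/1131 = 0.00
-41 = -41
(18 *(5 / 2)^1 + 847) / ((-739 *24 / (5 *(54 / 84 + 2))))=-41255 / 62076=-0.66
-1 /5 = -0.20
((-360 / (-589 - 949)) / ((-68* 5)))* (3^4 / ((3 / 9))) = -2187 / 13073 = -0.17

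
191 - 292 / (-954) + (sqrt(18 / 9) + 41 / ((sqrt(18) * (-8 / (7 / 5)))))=91253 / 477 - 47 * sqrt(2) / 240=191.03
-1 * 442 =-442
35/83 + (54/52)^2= 84167/56108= 1.50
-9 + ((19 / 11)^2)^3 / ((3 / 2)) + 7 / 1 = 83462396 / 5314683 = 15.70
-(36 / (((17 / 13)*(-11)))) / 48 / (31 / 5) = 195 / 23188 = 0.01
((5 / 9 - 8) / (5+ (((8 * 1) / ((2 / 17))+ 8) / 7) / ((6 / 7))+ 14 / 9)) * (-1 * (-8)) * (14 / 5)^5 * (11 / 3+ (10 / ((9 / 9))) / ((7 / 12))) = -17996513024 / 1621875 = -11096.12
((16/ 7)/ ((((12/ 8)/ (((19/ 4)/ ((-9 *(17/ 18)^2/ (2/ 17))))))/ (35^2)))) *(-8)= 5107200/ 4913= 1039.53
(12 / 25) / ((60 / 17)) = 17 / 125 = 0.14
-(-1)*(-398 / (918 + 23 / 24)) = -9552 / 22055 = -0.43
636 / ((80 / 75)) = 2385 / 4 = 596.25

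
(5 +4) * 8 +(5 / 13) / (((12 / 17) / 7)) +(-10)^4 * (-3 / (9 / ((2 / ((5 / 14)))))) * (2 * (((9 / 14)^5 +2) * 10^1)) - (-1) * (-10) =-787590.02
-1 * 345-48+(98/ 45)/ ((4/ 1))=-35321/ 90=-392.46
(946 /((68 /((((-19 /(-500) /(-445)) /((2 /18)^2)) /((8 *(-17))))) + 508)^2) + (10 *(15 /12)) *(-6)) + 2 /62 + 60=-14.97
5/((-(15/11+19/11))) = -55/34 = -1.62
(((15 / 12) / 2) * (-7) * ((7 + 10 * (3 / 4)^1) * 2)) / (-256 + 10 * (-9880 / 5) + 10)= 145 / 22864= 0.01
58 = 58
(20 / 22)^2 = 100 / 121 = 0.83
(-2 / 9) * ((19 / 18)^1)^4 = -130321 / 472392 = -0.28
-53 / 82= -0.65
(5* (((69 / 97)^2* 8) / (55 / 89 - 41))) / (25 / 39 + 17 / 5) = -137711925 / 1110290227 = -0.12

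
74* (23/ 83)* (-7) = -11914/ 83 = -143.54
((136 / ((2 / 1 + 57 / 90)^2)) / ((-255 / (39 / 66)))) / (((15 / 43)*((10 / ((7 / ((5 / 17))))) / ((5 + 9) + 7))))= -11175528 / 1716275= -6.51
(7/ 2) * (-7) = -49/ 2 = -24.50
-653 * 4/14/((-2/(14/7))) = 1306/7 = 186.57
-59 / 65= -0.91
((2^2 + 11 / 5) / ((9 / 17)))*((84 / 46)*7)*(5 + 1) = 103292 / 115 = 898.19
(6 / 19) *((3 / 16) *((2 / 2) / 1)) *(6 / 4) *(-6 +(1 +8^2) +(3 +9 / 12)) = 6777 / 1216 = 5.57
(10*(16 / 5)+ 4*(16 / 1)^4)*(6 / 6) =262176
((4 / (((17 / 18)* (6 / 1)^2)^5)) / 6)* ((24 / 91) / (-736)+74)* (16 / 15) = 0.00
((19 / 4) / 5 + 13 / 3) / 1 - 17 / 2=-193 / 60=-3.22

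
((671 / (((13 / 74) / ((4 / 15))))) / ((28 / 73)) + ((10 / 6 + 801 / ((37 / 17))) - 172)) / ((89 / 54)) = 2593799532 / 1498315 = 1731.14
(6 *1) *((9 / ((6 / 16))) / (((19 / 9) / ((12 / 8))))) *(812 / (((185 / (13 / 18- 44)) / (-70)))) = 50337504 / 37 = 1360473.08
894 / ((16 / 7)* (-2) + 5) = 2086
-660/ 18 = -110/ 3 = -36.67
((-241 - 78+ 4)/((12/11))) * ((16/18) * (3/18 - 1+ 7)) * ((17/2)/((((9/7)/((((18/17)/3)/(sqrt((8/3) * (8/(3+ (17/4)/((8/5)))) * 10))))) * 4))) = -19943 * sqrt(2715)/6912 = -150.34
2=2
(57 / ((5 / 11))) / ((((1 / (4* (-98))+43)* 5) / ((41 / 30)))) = 1679524 / 2106875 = 0.80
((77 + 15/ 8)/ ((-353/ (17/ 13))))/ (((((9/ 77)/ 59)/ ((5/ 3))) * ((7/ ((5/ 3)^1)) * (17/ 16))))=-20475950/ 371709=-55.09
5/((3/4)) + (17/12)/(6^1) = 497/72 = 6.90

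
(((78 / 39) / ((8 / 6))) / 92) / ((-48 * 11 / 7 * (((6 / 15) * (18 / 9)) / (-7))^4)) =-10504375 / 8290304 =-1.27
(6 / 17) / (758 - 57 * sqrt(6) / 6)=114 * sqrt(6) / 19516765 + 9096 / 19516765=0.00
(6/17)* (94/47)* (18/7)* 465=100440/119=844.03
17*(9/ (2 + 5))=153/ 7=21.86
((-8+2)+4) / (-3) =2 / 3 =0.67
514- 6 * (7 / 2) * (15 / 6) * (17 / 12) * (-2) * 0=514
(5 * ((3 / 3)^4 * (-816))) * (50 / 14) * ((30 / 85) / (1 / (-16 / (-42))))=-1959.18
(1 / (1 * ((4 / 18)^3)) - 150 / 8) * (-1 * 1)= -579 / 8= -72.38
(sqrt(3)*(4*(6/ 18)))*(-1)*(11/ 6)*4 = -88*sqrt(3)/ 9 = -16.94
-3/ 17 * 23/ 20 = -69/ 340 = -0.20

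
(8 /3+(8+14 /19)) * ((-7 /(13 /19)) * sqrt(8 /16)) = -175 * sqrt(2) /3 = -82.50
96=96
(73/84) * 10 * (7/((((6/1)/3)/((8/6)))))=365/9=40.56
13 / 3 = 4.33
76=76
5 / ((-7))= -5 / 7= -0.71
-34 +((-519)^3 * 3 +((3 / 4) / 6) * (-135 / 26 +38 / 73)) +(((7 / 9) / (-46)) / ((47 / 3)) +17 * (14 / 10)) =-103258660634630557 / 246208560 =-419395087.79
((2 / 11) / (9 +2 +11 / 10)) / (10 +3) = 20 / 17303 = 0.00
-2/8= -1/4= -0.25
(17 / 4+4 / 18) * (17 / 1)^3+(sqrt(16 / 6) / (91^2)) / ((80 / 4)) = sqrt(6) / 248430+790993 / 36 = 21972.03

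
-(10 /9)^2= -100 /81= -1.23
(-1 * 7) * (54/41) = -378/41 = -9.22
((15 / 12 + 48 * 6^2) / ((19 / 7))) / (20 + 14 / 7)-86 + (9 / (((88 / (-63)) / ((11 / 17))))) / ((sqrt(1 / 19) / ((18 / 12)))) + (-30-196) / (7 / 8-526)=-397638997 / 7024072-1701 * sqrt(19) / 272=-83.87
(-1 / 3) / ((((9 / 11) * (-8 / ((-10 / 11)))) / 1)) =-5 / 108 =-0.05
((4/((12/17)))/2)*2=17/3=5.67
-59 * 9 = -531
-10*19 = -190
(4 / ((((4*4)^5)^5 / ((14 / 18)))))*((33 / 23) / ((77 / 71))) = 71 / 21866972853936957175818130292736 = 0.00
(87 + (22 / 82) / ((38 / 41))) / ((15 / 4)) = 6634 / 285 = 23.28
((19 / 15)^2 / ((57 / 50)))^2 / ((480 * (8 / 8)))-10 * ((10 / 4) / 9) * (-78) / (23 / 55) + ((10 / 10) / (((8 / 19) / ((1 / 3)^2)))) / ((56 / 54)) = 29203728269 / 56337120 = 518.37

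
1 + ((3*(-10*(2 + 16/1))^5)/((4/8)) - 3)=-1133740800002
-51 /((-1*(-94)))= -51 /94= -0.54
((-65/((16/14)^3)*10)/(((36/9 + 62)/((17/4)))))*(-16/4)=1895075/16896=112.16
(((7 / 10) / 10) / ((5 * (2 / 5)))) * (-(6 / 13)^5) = -6804 / 9282325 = -0.00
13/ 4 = 3.25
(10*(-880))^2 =77440000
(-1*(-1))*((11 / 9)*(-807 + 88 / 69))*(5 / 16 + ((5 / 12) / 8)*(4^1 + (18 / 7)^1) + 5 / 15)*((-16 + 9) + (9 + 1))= -50758235 / 17388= -2919.15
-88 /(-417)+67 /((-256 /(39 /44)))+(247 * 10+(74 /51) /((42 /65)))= 4145575601527 /1676860416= 2472.22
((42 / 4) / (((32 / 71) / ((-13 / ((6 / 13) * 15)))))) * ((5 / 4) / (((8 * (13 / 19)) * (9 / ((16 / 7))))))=-17537 / 6912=-2.54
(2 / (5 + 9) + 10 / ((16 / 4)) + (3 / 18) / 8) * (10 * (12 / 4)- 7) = 20585 / 336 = 61.26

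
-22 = -22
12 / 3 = 4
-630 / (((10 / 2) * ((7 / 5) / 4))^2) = -1440 / 7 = -205.71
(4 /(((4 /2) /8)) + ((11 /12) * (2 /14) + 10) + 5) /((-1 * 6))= -2615 /504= -5.19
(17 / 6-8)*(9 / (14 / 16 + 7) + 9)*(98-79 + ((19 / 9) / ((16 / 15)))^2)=-16602143 / 13824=-1200.97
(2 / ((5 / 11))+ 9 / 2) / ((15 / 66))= 979 / 25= 39.16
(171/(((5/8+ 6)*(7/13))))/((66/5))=14820/4081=3.63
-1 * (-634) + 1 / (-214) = 135675 / 214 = 634.00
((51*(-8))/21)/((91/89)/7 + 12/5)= -60520/7931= -7.63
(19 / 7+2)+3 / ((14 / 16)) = 57 / 7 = 8.14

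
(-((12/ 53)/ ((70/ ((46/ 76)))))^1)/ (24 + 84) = -0.00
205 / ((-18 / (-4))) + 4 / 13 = 5366 / 117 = 45.86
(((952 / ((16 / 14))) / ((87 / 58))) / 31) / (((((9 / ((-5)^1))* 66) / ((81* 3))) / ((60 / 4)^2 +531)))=-9446220 / 341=-27701.52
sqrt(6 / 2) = sqrt(3) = 1.73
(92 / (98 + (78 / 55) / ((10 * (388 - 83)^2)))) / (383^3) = 2353532500 / 140849327219909843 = 0.00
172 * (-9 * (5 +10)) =-23220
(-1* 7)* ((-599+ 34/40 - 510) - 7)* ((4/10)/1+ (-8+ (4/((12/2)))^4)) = -57784.04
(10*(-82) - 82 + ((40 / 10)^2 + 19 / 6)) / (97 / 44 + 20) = -116534 / 2931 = -39.76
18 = 18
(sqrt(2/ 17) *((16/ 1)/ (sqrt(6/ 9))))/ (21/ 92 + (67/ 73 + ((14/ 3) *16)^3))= 2901312 *sqrt(51)/ 1283231049851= 0.00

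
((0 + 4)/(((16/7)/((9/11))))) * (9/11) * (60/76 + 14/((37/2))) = 616329/340252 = 1.81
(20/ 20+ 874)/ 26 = 875/ 26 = 33.65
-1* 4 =-4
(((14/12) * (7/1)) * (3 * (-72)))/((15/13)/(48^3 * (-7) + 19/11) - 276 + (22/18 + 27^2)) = -351502085844/90510236975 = -3.88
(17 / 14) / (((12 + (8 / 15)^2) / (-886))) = -1694475 / 19348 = -87.58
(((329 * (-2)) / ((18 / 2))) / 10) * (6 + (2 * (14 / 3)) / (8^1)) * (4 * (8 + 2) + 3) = -608321 / 270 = -2253.04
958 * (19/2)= 9101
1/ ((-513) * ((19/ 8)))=-8/ 9747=-0.00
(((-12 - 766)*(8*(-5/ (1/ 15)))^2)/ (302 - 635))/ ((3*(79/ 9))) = 93360000/ 2923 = 31939.79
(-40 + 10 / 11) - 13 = -573 / 11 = -52.09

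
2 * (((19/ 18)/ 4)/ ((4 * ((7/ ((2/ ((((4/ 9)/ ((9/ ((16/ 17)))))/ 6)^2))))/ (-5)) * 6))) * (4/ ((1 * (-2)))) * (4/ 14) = 60044085/ 200704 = 299.17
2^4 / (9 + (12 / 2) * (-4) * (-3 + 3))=16 / 9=1.78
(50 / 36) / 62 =25 / 1116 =0.02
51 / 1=51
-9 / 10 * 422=-1899 / 5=-379.80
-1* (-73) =73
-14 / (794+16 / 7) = -49 / 2787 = -0.02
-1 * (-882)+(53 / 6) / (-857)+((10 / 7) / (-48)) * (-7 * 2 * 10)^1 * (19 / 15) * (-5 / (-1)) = 7006324 / 7713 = 908.38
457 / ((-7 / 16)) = -7312 / 7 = -1044.57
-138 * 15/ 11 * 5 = -10350/ 11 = -940.91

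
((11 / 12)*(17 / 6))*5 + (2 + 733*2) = 106631 / 72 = 1480.99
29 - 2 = 27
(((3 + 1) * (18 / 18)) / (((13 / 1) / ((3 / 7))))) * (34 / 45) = 136 / 1365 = 0.10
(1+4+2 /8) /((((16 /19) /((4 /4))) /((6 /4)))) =1197 /128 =9.35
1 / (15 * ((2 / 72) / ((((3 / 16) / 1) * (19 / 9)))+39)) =19 / 11135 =0.00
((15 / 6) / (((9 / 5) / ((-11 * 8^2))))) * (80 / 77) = -64000 / 63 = -1015.87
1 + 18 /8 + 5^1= 33 /4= 8.25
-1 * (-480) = 480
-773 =-773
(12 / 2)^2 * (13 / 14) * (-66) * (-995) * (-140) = -307335600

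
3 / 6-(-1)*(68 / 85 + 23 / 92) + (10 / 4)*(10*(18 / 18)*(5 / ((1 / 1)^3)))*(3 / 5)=1531 / 20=76.55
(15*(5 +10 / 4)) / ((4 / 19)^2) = 81225 / 32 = 2538.28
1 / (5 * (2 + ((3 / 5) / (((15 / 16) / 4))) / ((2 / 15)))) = 1 / 106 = 0.01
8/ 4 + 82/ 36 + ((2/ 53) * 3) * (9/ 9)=4189/ 954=4.39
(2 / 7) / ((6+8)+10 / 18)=18 / 917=0.02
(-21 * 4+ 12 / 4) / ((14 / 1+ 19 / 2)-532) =18 / 113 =0.16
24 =24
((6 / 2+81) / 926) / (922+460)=21 / 319933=0.00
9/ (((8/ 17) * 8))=153/ 64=2.39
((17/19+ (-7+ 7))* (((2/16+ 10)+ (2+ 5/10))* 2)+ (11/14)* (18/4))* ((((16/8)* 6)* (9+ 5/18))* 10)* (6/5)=4642600/133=34906.77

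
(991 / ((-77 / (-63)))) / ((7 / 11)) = 8919 / 7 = 1274.14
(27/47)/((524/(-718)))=-0.79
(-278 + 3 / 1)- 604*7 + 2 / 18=-40526 / 9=-4502.89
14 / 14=1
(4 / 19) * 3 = 12 / 19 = 0.63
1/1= 1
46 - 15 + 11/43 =1344/43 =31.26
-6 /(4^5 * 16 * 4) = -3 /32768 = -0.00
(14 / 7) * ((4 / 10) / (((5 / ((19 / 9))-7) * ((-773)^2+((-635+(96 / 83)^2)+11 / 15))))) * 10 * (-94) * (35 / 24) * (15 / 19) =849930375 / 2713931242396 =0.00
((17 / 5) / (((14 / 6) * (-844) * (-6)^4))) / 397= -17 / 5066228160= -0.00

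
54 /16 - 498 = -3957 /8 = -494.62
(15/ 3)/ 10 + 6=13/ 2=6.50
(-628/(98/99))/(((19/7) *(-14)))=15543/931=16.69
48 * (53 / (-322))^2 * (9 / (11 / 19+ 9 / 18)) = 11528136 / 1062761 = 10.85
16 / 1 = 16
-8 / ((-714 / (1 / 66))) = 2 / 11781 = 0.00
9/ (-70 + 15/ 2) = -0.14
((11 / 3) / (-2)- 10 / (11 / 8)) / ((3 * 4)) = -0.76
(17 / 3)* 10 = 170 / 3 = 56.67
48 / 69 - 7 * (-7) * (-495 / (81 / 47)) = -2913151 / 207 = -14073.19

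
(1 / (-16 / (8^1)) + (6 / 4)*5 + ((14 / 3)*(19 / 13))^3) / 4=19236329 / 237276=81.07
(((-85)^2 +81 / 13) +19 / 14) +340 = 1378211 / 182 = 7572.59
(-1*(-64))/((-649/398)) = -25472/649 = -39.25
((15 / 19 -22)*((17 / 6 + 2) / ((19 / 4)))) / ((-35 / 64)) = 1495936 / 37905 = 39.47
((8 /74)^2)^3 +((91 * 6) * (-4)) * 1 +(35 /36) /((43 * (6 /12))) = -4337055169801525 /1985872240566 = -2183.95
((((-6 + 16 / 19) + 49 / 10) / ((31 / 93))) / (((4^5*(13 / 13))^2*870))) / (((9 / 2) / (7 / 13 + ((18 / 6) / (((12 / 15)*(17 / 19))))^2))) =-53326357 / 15628784526950400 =-0.00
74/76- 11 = -381/38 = -10.03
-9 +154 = 145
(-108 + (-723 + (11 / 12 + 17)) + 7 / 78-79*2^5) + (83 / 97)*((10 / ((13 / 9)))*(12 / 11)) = -555039385 / 166452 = -3334.53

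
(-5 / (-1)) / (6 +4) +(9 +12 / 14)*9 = 1249 / 14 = 89.21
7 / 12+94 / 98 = 907 / 588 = 1.54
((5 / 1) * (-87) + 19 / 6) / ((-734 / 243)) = 209871 / 1468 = 142.96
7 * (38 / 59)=4.51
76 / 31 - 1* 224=-6868 / 31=-221.55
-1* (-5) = 5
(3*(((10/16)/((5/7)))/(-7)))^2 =9/64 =0.14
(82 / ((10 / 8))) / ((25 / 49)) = 16072 / 125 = 128.58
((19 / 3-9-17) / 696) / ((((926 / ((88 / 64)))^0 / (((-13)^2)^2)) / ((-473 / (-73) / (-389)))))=797051827 / 59292936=13.44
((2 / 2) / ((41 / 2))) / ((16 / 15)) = 15 / 328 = 0.05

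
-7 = -7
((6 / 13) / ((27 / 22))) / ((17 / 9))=44 / 221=0.20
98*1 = 98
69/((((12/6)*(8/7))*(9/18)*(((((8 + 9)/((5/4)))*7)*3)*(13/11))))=1265/7072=0.18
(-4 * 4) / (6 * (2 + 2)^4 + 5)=-16 / 1541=-0.01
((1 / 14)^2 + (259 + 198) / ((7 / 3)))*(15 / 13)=44295 / 196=225.99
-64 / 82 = -32 / 41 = -0.78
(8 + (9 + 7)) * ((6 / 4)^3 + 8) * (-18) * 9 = -44226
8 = 8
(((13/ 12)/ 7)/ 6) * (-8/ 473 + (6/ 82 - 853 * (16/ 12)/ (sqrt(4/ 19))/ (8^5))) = 14183/ 9774072 - 11089 * sqrt(19)/ 24772608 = -0.00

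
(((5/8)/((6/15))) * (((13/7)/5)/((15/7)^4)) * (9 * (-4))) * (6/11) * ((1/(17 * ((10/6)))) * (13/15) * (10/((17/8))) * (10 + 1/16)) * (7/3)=-65328809/35763750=-1.83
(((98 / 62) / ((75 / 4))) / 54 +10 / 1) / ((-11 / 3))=-2.73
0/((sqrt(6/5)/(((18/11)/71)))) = 0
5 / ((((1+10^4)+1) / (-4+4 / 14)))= -65 / 35007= -0.00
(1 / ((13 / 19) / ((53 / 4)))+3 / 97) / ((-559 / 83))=-8120305 / 2819596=-2.88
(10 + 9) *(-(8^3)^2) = -4980736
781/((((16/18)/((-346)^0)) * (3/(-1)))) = -2343/8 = -292.88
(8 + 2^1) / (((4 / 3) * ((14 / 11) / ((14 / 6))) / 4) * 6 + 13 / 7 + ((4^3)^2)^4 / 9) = 1386 / 4334714641344511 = 0.00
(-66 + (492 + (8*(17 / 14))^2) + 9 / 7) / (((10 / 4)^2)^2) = 408976 / 30625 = 13.35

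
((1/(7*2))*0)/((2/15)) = 0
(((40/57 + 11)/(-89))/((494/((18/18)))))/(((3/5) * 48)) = -3335/360872928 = -0.00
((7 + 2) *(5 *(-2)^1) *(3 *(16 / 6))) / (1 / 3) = -2160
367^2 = 134689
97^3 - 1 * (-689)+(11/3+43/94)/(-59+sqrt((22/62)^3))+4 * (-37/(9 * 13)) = 1041692531185362127/1140505137720 - 396583 * sqrt(341)/29243721480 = 913360.66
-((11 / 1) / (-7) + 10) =-59 / 7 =-8.43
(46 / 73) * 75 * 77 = 265650 / 73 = 3639.04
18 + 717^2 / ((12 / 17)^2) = 16508257 / 16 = 1031766.06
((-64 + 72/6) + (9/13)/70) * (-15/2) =141933/364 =389.93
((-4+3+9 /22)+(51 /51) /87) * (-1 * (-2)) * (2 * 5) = -11090 /957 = -11.59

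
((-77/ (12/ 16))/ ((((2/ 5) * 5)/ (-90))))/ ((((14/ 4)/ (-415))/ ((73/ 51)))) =-784105.88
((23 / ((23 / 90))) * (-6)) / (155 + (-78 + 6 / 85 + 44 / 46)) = -1055700 / 152543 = -6.92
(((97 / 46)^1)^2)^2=88529281 / 4477456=19.77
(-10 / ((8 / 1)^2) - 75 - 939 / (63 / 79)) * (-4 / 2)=841769 / 336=2505.26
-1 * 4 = -4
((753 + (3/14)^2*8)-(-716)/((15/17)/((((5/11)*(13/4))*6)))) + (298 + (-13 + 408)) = 8638.91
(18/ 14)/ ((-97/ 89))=-801/ 679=-1.18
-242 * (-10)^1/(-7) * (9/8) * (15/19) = -81675/266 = -307.05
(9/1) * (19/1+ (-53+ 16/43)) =-13014/43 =-302.65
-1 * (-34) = 34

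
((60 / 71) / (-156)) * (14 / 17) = -70 / 15691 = -0.00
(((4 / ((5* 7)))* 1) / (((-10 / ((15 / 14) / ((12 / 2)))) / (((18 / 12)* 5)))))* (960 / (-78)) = 0.19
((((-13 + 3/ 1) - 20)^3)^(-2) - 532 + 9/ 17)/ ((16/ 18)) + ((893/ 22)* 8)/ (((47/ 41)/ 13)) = 373784463000187/ 121176000000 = 3084.64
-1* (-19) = 19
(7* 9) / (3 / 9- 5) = -27 / 2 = -13.50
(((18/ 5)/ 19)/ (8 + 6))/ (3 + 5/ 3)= 27/ 9310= 0.00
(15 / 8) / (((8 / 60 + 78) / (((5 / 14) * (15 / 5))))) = 3375 / 131264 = 0.03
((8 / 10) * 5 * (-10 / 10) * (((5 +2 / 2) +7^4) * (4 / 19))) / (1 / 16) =-616192 / 19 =-32431.16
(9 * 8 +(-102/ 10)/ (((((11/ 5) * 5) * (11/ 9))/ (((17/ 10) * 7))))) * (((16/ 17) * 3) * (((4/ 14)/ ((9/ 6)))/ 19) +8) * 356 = 1230964483824/ 6839525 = 179978.07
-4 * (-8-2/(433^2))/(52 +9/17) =101994152/167427677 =0.61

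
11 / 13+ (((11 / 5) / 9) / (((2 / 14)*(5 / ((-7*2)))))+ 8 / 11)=-103529 / 32175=-3.22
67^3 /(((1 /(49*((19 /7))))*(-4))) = -40001479 /4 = -10000369.75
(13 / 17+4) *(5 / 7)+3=762 / 119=6.40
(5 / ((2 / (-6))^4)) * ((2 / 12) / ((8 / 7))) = 945 / 16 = 59.06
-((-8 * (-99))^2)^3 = -246803372284575744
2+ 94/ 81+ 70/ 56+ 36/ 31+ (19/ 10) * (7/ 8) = 1453223/ 200880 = 7.23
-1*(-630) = 630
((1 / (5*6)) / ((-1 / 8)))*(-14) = 56 / 15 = 3.73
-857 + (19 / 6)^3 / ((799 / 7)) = -856.72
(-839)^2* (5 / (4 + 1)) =703921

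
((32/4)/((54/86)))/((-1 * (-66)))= 0.19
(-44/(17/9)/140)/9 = -0.02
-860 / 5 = -172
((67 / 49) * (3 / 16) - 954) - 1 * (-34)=-721079 / 784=-919.74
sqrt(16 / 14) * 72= 144 * sqrt(14) / 7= 76.97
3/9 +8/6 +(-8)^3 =-1531/3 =-510.33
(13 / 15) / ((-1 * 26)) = -1 / 30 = -0.03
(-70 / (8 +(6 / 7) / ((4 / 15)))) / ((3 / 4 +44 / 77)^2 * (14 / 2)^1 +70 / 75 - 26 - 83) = 1646400 / 25279669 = 0.07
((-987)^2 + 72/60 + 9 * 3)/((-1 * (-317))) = 4870986/1585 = 3073.18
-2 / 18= -1 / 9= -0.11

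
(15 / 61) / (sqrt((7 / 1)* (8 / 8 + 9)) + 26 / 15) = -2925 / 459757 + 3375* sqrt(70) / 919514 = 0.02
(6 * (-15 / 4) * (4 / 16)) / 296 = -45 / 2368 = -0.02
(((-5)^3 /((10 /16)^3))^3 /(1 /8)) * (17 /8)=-2281701376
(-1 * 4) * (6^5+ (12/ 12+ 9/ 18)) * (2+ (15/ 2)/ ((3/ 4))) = -373320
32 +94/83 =2750/83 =33.13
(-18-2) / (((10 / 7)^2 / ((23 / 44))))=-1127 / 220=-5.12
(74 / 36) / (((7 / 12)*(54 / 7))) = 37 / 81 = 0.46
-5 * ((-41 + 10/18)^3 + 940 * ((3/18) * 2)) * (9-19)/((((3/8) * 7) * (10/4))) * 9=-7680019840/1701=-4515002.85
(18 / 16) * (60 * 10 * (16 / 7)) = 10800 / 7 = 1542.86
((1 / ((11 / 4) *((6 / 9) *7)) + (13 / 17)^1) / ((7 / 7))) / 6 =1103 / 7854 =0.14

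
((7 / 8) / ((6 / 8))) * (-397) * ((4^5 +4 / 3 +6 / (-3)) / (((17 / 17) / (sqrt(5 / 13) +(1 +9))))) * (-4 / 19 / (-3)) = -170630600 / 513-17063060 * sqrt(65) / 6669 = -353241.05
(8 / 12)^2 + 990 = 8914 / 9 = 990.44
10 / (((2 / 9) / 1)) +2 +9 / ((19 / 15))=1028 / 19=54.11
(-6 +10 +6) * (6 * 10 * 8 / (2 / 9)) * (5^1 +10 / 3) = 180000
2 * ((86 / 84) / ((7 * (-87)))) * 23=-989 / 12789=-0.08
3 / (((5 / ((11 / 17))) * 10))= 33 / 850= 0.04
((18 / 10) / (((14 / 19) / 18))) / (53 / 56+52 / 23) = 3496 / 255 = 13.71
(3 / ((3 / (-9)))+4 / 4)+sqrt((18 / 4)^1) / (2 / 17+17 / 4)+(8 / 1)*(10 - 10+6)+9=34*sqrt(2) / 99+49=49.49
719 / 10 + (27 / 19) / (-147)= 669299 / 9310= 71.89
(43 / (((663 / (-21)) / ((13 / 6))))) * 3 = -301 / 34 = -8.85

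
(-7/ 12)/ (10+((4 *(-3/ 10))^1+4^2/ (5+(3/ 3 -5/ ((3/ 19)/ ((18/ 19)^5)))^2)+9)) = -53661015676835/ 1640144934168268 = -0.03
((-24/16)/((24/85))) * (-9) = 765/16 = 47.81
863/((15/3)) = 863/5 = 172.60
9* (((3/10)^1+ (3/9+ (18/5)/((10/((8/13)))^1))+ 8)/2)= 51801/1300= 39.85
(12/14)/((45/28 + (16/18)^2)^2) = 0.15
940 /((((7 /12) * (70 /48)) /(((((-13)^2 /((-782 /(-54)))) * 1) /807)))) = 82353024 /5153771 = 15.98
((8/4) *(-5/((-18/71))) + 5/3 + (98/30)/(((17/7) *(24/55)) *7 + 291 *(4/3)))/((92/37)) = 297789949/18007344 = 16.54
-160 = -160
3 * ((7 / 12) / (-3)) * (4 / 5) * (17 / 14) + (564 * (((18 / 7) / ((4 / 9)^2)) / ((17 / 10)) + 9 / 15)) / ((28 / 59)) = 490451599 / 49980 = 9812.96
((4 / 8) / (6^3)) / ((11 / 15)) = 5 / 1584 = 0.00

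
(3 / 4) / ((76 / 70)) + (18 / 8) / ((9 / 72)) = 2841 / 152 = 18.69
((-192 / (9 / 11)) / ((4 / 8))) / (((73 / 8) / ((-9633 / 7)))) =36168704 / 511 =70780.24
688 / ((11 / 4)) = 2752 / 11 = 250.18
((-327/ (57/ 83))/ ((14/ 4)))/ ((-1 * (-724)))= -0.19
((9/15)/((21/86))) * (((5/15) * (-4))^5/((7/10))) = -176128/11907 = -14.79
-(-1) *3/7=3/7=0.43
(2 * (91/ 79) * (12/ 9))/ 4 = 182/ 237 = 0.77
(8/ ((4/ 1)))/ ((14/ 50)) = 50/ 7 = 7.14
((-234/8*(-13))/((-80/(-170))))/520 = 1.55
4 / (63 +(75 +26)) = 1 / 41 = 0.02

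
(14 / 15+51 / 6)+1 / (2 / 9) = 209 / 15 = 13.93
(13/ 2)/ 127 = 13/ 254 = 0.05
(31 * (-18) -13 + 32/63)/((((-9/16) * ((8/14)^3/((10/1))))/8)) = 35222180/81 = 434841.73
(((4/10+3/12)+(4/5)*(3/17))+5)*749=1474781/340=4337.59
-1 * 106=-106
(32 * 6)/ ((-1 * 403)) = -0.48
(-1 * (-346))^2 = 119716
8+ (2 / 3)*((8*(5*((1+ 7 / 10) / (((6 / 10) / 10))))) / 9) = 7448 / 81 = 91.95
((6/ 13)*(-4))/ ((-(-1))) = -24/ 13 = -1.85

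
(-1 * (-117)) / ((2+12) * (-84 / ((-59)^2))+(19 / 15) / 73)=-445968315 / 1221581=-365.07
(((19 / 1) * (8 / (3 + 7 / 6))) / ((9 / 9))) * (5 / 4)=228 / 5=45.60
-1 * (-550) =550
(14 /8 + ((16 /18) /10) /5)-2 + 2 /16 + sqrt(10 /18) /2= -193 /1800 + sqrt(5) /6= 0.27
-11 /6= -1.83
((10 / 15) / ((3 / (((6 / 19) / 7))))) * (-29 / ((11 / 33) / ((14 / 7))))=-232 / 133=-1.74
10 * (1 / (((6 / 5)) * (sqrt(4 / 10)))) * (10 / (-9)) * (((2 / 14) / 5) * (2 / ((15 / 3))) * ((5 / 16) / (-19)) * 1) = 0.00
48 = 48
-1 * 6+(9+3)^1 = 6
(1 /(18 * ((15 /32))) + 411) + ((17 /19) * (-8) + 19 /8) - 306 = 2058887 /20520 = 100.34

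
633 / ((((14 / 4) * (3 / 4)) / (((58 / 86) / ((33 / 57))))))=930088 / 3311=280.91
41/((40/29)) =1189/40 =29.72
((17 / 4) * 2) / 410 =17 / 820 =0.02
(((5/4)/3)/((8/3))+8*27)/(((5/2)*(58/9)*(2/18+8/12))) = 560277/32480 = 17.25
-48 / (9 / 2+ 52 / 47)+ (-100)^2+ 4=5267596 / 527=9995.44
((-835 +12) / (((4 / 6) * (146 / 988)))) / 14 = -609843 / 1022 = -596.72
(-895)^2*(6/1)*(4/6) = 3204100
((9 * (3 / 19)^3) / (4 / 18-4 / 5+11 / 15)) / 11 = 10935 / 528143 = 0.02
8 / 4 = 2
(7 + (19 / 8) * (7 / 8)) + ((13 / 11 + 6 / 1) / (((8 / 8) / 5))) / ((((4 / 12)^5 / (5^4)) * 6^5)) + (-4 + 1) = 498029 / 704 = 707.43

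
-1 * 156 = -156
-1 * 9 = -9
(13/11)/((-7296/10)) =-65/40128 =-0.00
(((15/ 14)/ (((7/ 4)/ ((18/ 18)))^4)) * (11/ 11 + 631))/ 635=242688/ 2134489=0.11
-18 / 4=-9 / 2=-4.50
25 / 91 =0.27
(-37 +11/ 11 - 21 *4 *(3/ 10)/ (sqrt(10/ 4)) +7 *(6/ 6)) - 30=-59 - 126 *sqrt(10)/ 25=-74.94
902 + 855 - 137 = 1620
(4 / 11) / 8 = 0.05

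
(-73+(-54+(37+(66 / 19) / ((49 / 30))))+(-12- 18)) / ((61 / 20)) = -2194800 / 56791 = -38.65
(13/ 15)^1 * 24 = 20.80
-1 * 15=-15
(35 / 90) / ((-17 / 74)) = -259 / 153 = -1.69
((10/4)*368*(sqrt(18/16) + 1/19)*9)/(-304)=-3105*sqrt(2)/152 -1035/722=-30.32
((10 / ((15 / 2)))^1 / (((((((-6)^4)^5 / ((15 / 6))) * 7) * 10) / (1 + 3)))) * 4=1 / 4798707952582656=0.00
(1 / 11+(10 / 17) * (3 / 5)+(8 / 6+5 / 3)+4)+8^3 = 519.44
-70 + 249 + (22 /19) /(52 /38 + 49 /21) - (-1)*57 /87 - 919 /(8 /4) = -279.53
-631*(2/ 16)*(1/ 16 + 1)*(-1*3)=32181/ 128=251.41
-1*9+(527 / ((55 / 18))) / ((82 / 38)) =159939 / 2255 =70.93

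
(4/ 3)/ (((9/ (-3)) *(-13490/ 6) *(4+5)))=4/ 182115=0.00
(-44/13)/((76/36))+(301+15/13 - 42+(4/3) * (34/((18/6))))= 608350/2223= 273.66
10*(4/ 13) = 3.08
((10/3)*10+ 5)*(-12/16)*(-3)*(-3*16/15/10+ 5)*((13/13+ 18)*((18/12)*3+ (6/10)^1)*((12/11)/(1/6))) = 70404633/275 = 256016.85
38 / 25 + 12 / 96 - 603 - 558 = -231871 / 200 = -1159.36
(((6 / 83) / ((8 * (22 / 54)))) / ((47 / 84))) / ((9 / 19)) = 3591 / 42911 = 0.08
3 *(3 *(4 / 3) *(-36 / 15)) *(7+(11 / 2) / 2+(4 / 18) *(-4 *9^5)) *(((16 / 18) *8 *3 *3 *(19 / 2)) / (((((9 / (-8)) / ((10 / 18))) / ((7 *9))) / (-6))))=171530827776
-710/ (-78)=355/ 39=9.10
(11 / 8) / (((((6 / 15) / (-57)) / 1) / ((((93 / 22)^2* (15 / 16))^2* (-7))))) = 33578184598875 / 87228416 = 384945.48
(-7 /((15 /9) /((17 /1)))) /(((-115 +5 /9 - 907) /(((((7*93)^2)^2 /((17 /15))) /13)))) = 101837332069767 /119509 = 852131070.21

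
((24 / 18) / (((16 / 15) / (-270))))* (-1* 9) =6075 / 2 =3037.50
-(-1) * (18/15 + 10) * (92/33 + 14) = 31024/165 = 188.02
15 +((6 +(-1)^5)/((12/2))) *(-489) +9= -767/2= -383.50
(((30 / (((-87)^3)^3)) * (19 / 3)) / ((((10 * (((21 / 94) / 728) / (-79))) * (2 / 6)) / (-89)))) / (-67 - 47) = 34367528 / 856632462729088581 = 0.00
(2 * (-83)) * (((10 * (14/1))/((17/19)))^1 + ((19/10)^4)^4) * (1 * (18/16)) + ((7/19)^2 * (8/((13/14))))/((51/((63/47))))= -812316163569949837153809741849/149988280000000000000000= -5415864.25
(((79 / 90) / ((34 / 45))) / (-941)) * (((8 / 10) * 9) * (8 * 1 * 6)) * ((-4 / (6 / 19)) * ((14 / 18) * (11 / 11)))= 336224 / 79985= 4.20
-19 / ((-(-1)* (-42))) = 0.45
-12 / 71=-0.17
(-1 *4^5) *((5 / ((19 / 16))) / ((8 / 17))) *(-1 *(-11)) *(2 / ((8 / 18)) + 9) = -25850880 / 19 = -1360572.63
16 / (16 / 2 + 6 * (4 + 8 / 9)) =0.43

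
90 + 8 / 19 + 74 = 3124 / 19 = 164.42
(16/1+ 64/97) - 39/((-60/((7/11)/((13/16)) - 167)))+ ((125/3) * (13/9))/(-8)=-113973317/1152360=-98.90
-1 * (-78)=78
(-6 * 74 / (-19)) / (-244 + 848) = 111 / 2869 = 0.04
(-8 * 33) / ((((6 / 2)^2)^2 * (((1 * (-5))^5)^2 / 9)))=-88 / 29296875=-0.00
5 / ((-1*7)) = -5 / 7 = -0.71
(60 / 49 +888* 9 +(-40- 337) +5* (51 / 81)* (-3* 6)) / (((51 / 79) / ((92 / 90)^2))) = 37152366164 / 3036285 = 12236.13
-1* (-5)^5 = 3125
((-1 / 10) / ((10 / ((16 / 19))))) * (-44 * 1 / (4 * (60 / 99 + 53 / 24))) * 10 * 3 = 69696 / 70585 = 0.99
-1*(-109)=109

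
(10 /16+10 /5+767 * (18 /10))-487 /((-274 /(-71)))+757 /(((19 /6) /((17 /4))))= 236665307 /104120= 2273.01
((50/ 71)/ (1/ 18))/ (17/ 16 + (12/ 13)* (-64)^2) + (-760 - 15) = -43285394125/ 55852363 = -775.00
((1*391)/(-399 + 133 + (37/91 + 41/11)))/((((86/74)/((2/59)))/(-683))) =9890841961/332509368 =29.75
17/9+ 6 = 71/9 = 7.89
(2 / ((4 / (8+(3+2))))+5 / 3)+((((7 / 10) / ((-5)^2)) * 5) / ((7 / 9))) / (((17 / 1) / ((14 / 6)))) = 10444 / 1275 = 8.19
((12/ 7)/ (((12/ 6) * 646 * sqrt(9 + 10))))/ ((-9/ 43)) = -43 * sqrt(19)/ 128877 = -0.00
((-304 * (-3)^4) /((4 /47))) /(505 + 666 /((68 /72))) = -4918644 /20573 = -239.08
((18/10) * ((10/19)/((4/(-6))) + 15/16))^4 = 43046721/8540717056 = 0.01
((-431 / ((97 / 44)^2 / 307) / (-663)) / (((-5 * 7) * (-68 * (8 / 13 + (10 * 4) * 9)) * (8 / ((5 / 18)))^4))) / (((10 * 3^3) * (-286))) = -36387175 / 40402226021626002014208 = -0.00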